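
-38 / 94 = -19 / 47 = -0.40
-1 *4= -4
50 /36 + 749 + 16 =13795 /18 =766.39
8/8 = 1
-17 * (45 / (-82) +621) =-864909 / 82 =-10547.67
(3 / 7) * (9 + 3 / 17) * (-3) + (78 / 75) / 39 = -105062 / 8925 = -11.77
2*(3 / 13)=6 / 13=0.46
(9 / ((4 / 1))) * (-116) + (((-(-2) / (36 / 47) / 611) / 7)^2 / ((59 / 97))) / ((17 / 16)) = -175593826475 / 672773283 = -261.00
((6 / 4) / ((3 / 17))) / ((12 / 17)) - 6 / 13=3613 / 312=11.58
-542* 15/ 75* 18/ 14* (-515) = 502434/ 7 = 71776.29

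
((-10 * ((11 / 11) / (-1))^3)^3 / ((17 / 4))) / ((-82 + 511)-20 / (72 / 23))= 72000 / 129319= 0.56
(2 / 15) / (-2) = -1 / 15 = -0.07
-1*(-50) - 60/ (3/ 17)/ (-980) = 2467/ 49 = 50.35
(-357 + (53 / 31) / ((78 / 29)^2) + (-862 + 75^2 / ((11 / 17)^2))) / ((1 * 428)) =28.54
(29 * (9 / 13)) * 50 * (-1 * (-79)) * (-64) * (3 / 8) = -24742800 / 13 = -1903292.31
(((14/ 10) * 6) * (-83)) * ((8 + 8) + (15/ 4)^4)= -95378703/ 640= -149029.22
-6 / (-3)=2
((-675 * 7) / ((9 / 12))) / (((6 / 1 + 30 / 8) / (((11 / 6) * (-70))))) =1078000 / 13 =82923.08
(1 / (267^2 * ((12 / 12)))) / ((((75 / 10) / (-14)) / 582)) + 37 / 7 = 13150441 / 2495115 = 5.27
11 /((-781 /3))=-3 /71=-0.04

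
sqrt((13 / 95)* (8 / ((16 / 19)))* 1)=sqrt(130) / 10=1.14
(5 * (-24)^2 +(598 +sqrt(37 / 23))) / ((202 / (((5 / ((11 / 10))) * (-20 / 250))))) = -6.26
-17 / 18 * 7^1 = -119 / 18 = -6.61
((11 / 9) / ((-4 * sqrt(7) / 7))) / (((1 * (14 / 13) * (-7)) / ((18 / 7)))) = 143 * sqrt(7) / 1372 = 0.28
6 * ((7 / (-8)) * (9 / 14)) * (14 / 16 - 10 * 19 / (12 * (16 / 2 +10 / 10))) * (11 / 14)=2101 / 896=2.34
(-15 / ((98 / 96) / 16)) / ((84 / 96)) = -92160 / 343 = -268.69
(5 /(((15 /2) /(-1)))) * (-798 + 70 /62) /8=24703 /372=66.41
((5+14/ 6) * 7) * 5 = 770/ 3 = 256.67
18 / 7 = 2.57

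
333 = 333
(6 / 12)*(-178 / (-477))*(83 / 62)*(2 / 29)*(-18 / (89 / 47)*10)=-78020 / 47647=-1.64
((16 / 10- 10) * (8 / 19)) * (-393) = 132048 / 95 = 1389.98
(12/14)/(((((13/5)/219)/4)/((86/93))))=753360/2821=267.05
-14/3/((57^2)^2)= -14/31668003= -0.00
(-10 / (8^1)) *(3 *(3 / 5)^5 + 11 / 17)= -11692 / 10625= -1.10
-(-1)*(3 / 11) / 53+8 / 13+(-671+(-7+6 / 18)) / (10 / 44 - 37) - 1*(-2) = 387181001 / 18394233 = 21.05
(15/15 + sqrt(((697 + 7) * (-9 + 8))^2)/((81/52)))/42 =36689/3402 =10.78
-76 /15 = -5.07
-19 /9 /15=-0.14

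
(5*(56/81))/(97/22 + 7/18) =616/855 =0.72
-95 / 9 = -10.56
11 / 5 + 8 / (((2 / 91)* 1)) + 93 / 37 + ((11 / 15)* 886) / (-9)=296.52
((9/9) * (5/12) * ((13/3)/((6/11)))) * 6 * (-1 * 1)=-715/36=-19.86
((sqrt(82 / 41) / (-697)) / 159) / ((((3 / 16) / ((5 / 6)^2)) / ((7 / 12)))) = -0.00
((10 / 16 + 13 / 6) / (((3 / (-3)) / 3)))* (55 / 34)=-3685 / 272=-13.55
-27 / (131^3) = -27 / 2248091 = -0.00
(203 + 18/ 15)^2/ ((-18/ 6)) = -1042441/ 75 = -13899.21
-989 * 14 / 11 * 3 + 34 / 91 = -3779584 / 1001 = -3775.81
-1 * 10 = -10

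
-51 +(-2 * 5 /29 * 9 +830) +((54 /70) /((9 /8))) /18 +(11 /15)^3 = 531882418 /685125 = 776.33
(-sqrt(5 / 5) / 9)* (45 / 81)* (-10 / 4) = 25 / 162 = 0.15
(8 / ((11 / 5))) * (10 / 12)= 100 / 33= 3.03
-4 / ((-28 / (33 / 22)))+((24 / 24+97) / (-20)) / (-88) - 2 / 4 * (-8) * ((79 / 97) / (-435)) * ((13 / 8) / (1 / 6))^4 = -934435025 / 13862464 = -67.41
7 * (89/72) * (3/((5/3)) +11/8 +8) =92827/960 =96.69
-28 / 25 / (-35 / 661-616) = 2644 / 1454325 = 0.00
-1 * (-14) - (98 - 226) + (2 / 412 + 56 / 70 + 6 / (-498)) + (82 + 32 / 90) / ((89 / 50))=12946352357 / 68477490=189.06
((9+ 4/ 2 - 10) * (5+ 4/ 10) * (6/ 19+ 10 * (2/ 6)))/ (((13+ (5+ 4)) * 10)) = 468/ 5225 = 0.09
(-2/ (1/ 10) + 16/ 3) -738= -2258/ 3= -752.67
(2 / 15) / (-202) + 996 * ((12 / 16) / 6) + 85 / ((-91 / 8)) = 32267803 / 275730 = 117.03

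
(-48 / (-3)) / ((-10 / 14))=-112 / 5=-22.40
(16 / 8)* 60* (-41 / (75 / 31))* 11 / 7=-111848 / 35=-3195.66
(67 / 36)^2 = 4489 / 1296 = 3.46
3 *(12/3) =12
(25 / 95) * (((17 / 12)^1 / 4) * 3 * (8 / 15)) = 17 / 114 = 0.15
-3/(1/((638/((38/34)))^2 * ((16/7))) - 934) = 0.00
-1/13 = -0.08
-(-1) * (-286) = -286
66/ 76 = 0.87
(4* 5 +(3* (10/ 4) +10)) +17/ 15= 1159/ 30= 38.63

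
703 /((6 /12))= 1406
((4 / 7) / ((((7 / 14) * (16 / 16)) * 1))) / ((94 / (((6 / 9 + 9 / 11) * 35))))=980 / 1551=0.63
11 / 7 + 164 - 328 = -1137 / 7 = -162.43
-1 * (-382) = 382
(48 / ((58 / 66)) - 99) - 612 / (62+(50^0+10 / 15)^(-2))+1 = -53.19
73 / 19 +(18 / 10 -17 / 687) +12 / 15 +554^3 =11097103916789 / 65265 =170031470.42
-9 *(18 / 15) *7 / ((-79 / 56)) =21168 / 395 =53.59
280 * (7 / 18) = 980 / 9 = 108.89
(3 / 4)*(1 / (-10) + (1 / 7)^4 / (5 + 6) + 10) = 7844097 / 1056440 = 7.43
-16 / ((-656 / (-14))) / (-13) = 14 / 533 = 0.03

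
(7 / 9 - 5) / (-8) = 19 / 36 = 0.53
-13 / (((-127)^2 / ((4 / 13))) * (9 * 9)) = -4 / 1306449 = -0.00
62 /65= 0.95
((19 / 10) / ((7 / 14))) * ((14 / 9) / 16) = 133 / 360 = 0.37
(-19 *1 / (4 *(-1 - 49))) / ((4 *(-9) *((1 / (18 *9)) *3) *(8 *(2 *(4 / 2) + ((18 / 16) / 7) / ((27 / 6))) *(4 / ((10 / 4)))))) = -399 / 144640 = -0.00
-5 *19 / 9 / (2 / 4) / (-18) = 95 / 81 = 1.17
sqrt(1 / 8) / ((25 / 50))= sqrt(2) / 2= 0.71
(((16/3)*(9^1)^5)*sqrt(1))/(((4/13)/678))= 693943848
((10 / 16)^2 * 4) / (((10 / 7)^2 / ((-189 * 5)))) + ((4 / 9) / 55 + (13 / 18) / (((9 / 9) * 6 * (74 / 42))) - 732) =-1706007643 / 1172160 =-1455.44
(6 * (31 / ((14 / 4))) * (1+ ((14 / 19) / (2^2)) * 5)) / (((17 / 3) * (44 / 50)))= 509175 / 24871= 20.47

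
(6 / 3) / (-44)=-0.05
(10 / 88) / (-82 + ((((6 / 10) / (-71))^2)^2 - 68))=-79411503125 / 104823184121436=-0.00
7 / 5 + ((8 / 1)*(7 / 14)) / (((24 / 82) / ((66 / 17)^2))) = 299683 / 1445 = 207.39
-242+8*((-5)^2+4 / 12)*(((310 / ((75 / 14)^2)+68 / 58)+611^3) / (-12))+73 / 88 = -99540647432396783 / 25839000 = -3852341322.51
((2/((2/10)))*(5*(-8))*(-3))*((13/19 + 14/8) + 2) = 101100/19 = 5321.05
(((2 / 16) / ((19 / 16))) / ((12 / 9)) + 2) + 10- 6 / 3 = 383 / 38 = 10.08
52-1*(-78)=130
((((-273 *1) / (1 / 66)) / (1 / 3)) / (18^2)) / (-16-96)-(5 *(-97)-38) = 50351 / 96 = 524.49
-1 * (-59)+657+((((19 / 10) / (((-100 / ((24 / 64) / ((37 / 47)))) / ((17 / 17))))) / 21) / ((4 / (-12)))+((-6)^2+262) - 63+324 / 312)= 25644142827 / 26936000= 952.04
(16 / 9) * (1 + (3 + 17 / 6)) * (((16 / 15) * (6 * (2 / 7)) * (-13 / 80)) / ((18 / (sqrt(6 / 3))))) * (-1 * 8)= 2.27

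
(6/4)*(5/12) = 5/8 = 0.62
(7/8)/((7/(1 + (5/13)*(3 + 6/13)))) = 0.29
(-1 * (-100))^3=1000000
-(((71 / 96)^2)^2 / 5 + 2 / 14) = -602555047 / 2972712960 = -0.20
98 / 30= 49 / 15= 3.27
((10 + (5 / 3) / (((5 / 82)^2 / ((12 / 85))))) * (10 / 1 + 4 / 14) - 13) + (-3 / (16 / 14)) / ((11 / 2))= 96906353 / 130900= 740.31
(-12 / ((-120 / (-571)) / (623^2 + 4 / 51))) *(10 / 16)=-13851356.49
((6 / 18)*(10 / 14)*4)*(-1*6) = -40 / 7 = -5.71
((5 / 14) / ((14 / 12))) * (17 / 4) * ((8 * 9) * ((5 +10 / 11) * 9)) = 4981.73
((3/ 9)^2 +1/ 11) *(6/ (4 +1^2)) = 8/ 33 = 0.24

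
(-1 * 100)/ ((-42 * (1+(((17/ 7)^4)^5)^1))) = 284972379634328575/ 6096347229659758230020403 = 0.00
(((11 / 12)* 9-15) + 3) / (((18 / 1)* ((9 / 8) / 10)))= -50 / 27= -1.85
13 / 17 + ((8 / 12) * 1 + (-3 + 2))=0.43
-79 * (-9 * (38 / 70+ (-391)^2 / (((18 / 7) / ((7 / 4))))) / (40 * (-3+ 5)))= 20713190357 / 22400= 924696.00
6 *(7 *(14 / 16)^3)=28.14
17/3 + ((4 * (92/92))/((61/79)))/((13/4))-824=-1943023/2379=-816.74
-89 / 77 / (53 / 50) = -4450 / 4081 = -1.09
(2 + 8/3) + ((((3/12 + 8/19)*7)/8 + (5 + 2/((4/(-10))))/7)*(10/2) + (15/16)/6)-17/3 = 159/76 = 2.09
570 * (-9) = -5130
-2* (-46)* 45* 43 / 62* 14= 1246140 / 31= 40198.06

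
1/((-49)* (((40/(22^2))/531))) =-131.12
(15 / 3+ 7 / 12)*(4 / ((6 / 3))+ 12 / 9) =335 / 18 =18.61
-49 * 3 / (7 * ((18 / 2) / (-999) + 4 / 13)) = -30303 / 431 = -70.31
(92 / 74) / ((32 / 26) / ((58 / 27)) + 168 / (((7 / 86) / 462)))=8671 / 6650664012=0.00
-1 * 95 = -95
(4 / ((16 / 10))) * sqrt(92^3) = 460 * sqrt(23) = 2206.08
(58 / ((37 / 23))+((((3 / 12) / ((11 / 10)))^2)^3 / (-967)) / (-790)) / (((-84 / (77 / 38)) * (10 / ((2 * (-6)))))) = 1.04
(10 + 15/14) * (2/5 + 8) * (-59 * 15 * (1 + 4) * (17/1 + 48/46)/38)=-170782875/874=-195403.75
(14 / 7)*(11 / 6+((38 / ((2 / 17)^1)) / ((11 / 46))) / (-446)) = -17591 / 7359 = -2.39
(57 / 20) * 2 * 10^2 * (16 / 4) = 2280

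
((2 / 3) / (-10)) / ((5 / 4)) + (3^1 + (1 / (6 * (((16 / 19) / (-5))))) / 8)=18067 / 6400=2.82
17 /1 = 17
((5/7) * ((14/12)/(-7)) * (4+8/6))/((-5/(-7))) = -8/9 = -0.89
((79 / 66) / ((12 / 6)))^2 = 6241 / 17424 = 0.36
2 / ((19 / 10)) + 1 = 39 / 19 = 2.05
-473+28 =-445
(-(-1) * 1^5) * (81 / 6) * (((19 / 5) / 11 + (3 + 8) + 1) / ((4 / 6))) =54999 / 220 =250.00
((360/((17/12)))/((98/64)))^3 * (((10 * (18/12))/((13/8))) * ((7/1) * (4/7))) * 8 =10144540954460160000/7514123981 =1350063025.33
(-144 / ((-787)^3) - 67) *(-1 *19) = 620515449283 / 487443403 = 1273.00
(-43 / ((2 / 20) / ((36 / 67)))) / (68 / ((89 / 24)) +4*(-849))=114810 / 1678417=0.07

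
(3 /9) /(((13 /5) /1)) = 5 /39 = 0.13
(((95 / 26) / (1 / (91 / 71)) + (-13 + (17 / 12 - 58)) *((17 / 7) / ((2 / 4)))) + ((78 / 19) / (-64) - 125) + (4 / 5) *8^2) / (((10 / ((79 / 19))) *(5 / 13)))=-440.16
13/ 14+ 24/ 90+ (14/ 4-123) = -12422/ 105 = -118.30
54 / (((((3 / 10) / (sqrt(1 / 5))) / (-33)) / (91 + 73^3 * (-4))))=1848500676 * sqrt(5)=4133373167.99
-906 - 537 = -1443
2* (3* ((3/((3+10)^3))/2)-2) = -8779/2197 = -4.00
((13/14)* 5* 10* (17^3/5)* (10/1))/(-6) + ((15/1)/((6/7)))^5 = 1051864175/672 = 1565274.07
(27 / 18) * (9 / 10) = 27 / 20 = 1.35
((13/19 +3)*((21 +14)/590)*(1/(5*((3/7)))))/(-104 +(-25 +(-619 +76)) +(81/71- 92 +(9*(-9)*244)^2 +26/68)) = 0.00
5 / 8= 0.62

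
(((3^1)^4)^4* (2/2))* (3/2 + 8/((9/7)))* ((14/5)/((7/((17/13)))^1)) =11302155747/65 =173879319.18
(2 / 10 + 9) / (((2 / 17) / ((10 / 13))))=782 / 13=60.15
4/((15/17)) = 4.53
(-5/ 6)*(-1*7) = 35/ 6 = 5.83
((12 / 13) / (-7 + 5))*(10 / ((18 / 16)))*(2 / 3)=-320 / 117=-2.74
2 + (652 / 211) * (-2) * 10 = -12618 / 211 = -59.80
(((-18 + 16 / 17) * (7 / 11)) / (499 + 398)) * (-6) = 4060 / 55913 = 0.07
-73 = -73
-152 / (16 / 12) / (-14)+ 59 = 470 / 7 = 67.14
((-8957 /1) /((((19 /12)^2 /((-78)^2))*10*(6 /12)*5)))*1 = -7847191872 /9025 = -869494.94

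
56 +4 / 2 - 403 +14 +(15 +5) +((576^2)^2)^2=12116574790945106558665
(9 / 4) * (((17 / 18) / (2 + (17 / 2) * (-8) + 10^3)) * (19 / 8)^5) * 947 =39862717801 / 244842496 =162.81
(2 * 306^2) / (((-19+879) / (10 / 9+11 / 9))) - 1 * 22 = 104512 / 215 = 486.10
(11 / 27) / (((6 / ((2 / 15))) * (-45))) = -11 / 54675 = -0.00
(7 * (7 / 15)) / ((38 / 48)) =392 / 95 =4.13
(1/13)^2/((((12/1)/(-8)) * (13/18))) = -0.01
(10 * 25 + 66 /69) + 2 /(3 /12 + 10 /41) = 475076 /1863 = 255.01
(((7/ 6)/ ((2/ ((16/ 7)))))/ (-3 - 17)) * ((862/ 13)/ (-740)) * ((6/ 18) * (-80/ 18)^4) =22067200/ 28402569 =0.78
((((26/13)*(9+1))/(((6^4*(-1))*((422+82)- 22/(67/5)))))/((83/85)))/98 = -28475/88702831728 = -0.00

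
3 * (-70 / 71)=-210 / 71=-2.96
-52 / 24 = -13 / 6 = -2.17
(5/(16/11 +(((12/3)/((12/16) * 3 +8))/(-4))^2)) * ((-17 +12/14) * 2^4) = -882.09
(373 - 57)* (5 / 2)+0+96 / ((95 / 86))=83306 / 95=876.91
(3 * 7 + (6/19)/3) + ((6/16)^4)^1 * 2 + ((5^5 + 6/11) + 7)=1349880353/428032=3153.69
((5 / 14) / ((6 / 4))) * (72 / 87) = 0.20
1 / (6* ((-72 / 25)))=-0.06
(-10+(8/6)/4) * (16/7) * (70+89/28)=-79228/49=-1616.90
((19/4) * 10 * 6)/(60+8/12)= 855/182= 4.70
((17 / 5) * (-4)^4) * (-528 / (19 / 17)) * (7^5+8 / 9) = -1969727524864 / 285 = -6911324648.65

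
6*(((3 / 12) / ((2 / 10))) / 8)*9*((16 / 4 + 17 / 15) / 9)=77 / 16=4.81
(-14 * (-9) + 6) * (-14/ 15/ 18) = -308/ 45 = -6.84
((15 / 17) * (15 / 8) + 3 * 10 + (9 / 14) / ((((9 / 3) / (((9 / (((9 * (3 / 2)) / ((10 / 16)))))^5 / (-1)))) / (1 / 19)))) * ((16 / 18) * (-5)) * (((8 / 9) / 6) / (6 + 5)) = -59363273575 / 31330297152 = -1.89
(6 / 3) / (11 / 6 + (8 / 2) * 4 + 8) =12 / 155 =0.08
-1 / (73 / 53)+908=66231 / 73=907.27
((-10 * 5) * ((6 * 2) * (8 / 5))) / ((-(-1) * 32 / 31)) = -930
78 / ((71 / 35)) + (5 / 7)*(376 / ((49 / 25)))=4273390 / 24353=175.48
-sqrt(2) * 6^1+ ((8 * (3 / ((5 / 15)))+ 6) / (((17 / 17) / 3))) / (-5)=-234 / 5-6 * sqrt(2)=-55.29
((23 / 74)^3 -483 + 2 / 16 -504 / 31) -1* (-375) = -389743857 / 3140486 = -124.10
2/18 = 1/9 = 0.11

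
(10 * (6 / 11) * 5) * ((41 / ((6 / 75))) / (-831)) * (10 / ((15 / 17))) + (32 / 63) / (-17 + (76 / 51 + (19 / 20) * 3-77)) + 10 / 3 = -187.30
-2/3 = -0.67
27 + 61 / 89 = 2464 / 89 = 27.69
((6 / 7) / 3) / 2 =1 / 7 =0.14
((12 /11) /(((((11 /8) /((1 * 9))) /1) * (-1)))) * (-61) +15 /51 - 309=260960 /2057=126.86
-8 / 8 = -1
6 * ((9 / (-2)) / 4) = -27 / 4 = -6.75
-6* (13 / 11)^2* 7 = -7098 / 121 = -58.66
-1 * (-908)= 908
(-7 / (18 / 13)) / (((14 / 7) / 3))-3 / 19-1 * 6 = -3133 / 228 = -13.74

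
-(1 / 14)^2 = -0.01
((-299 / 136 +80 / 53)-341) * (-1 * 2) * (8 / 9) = 547310 / 901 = 607.45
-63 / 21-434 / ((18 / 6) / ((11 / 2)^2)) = -26275 / 6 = -4379.17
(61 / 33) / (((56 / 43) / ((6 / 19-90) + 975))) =2101023 / 1672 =1256.59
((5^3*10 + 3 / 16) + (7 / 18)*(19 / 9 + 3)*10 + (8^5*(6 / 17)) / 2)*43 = 6681513505 / 22032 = 303264.05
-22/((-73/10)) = 220/73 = 3.01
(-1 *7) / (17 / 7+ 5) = -49 / 52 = -0.94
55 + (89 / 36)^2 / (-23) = 1631519 / 29808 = 54.73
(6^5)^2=60466176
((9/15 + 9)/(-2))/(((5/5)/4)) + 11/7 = -17.63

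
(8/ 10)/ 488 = 1/ 610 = 0.00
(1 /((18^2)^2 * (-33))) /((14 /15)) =-5 /16166304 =-0.00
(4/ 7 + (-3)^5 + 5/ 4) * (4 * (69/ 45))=-51773/ 35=-1479.23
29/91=0.32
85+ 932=1017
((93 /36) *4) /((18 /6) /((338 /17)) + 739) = 10478 /749499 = 0.01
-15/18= -5/6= -0.83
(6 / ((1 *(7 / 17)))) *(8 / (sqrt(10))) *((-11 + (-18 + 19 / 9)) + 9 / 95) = -3115624 *sqrt(10) / 9975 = -987.72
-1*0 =0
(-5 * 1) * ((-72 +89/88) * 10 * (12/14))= 468525/154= 3042.37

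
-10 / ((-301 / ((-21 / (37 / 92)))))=-2760 / 1591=-1.73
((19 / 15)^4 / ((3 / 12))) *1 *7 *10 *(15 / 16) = 912247 / 1350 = 675.74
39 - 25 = 14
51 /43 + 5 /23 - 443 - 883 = -1310026 /989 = -1324.60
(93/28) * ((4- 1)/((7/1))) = 279/196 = 1.42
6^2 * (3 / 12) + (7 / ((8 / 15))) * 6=351 / 4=87.75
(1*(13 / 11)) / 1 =13 / 11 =1.18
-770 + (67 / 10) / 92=-708333 / 920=-769.93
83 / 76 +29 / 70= 4007 / 2660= 1.51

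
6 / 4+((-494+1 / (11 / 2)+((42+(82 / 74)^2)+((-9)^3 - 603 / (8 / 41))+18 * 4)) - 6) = -4202.47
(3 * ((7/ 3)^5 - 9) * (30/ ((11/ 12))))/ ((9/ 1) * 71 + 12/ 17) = 397664/ 43065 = 9.23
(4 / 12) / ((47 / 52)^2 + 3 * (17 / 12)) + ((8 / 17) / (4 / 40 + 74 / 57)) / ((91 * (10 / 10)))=0.07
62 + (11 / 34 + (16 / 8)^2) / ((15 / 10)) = 1103 / 17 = 64.88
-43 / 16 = -2.69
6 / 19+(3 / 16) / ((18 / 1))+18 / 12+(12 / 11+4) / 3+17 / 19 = 29547 / 6688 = 4.42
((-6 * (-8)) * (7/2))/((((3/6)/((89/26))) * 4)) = 287.54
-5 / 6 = -0.83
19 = 19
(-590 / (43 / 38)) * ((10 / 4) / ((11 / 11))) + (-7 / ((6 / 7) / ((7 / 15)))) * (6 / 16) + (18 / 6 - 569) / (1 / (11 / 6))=-24175469 / 10320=-2342.58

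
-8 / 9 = -0.89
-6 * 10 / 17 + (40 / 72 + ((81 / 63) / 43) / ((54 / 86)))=-3134 / 1071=-2.93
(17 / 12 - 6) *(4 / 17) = -55 / 51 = -1.08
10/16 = 5/8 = 0.62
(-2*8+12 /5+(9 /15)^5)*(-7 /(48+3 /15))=295799 /150625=1.96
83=83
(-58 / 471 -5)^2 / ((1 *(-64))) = -5822569 / 14197824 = -0.41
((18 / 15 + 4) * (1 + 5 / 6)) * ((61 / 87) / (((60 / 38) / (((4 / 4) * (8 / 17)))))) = 662948 / 332775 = 1.99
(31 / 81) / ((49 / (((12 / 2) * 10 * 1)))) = 620 / 1323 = 0.47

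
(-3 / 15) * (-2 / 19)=2 / 95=0.02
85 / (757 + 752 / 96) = 510 / 4589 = 0.11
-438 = -438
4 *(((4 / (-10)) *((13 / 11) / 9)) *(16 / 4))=-416 / 495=-0.84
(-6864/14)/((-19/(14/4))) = 90.32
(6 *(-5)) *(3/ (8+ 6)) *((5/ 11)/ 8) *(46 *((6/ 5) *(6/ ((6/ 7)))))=-3105/ 22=-141.14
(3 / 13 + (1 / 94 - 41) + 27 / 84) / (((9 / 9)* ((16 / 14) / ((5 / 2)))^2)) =-121064825 / 625664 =-193.50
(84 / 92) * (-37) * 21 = -16317 / 23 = -709.43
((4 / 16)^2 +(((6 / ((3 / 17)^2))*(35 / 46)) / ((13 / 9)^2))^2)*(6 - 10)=-1193396565169 / 60435076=-19746.75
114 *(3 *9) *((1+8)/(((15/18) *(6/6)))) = 166212/5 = 33242.40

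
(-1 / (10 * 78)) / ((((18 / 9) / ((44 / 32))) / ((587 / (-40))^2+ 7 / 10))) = -3802579 / 19968000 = -0.19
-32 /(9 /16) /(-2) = 28.44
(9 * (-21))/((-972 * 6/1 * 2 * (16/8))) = 7/864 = 0.01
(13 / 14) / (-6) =-13 / 84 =-0.15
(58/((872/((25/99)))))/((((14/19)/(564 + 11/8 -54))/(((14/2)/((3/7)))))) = 394474675/2071872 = 190.40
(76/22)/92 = 19/506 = 0.04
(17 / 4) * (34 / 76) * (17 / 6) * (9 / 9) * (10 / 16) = 24565 / 7296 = 3.37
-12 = -12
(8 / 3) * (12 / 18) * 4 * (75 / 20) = 80 / 3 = 26.67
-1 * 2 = -2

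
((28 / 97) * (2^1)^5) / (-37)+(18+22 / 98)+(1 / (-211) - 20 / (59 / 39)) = 10398618598 / 2189293589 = 4.75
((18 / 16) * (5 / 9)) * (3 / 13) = 15 / 104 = 0.14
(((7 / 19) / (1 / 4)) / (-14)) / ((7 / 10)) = -20 / 133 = -0.15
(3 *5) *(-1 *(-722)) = 10830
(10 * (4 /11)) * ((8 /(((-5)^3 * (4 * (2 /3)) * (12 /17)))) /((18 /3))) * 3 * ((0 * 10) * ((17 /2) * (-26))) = 0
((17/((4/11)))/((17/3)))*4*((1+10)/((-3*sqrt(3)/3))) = -209.58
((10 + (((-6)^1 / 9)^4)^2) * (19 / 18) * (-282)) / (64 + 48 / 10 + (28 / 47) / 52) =-179690022590 / 4137740577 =-43.43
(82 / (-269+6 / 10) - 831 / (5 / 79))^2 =1940535004662016 / 11256025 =172399670.81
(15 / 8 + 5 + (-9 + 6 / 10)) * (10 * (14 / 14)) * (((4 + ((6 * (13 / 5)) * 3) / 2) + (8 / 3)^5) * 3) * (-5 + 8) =-12024991 / 540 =-22268.50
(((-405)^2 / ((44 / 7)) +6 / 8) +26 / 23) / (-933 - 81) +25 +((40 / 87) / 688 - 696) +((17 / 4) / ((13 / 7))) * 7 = -145177724443 / 213271916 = -680.72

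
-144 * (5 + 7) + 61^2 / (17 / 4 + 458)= -3180188 / 1849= -1719.95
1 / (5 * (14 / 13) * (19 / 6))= 39 / 665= 0.06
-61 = -61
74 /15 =4.93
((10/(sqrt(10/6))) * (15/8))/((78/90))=225 * sqrt(15)/52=16.76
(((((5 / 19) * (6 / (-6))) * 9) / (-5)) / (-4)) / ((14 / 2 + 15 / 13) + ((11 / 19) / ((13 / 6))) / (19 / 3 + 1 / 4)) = -0.01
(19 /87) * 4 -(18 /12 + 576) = -100333 /174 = -576.63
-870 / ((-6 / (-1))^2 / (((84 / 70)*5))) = -145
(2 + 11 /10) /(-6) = -31 /60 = -0.52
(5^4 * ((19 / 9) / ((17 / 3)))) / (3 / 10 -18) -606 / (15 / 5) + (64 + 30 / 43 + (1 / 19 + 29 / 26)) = -28626450155 / 191751534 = -149.29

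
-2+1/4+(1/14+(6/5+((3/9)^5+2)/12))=-15899/51030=-0.31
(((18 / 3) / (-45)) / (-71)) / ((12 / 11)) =0.00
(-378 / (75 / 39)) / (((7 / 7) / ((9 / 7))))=-6318 / 25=-252.72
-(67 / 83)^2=-0.65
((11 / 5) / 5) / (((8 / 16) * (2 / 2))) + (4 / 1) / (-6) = 16 / 75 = 0.21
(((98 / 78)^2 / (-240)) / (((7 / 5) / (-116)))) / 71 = 9947 / 1295892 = 0.01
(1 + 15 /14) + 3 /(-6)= 11 /7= 1.57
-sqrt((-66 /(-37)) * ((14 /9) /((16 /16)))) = -2 * sqrt(8547) /111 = -1.67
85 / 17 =5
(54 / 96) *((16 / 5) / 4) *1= 9 / 20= 0.45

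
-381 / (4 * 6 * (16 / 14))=-889 / 64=-13.89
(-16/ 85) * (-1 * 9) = 144/ 85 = 1.69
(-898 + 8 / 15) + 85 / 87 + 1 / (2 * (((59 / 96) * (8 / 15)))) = -7656419 / 8555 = -894.96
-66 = -66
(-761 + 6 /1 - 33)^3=-489303872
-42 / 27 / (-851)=14 / 7659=0.00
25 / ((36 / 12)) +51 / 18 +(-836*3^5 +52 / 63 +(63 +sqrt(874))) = -25587199 / 126 +sqrt(874) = -203043.44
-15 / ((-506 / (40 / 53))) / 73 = 300 / 978857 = 0.00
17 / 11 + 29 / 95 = 1934 / 1045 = 1.85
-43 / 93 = -0.46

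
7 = 7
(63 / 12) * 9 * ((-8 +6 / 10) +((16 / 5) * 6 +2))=13041 / 20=652.05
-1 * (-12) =12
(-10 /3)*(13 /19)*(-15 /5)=130 /19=6.84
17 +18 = 35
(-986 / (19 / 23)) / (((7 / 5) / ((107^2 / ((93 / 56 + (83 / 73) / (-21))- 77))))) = 454890019344 / 3513575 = 129466.43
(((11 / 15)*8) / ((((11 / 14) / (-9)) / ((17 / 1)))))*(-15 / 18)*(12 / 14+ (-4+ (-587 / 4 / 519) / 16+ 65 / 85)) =-9469981 / 4152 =-2280.82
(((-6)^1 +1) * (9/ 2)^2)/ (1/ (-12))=1215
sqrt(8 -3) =sqrt(5) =2.24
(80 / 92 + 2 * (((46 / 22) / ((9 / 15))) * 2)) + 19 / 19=11999 / 759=15.81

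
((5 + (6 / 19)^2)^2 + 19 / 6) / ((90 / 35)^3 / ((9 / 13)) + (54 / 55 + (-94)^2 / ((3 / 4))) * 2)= 430344324025 / 347964944516104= 0.00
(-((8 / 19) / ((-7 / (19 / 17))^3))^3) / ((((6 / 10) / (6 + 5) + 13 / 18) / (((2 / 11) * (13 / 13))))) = 4335748392960 / 3680009945042721028151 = 0.00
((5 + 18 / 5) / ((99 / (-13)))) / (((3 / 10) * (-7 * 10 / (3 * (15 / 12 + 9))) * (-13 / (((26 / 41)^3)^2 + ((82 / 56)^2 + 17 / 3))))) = -3783601601412209 / 3776763856662720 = -1.00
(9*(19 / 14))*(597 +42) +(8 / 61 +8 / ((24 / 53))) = 20041825 / 2562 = 7822.73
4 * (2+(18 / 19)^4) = 1462472 / 130321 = 11.22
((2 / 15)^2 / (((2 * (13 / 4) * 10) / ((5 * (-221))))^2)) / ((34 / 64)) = 2176 / 225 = 9.67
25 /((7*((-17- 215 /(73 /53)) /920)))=-419750 /22113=-18.98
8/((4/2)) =4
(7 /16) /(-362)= -7 /5792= -0.00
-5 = -5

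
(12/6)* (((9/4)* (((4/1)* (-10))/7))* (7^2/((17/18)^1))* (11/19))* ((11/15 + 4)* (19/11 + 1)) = -3220560/323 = -9970.77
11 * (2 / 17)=22 / 17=1.29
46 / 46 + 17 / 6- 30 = -157 / 6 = -26.17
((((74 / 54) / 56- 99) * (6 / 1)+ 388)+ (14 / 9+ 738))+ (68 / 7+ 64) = 7289 / 12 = 607.42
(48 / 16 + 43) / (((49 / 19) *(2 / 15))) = 6555 / 49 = 133.78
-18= -18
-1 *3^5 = -243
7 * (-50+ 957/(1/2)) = 13048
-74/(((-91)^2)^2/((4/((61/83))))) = -24568/4183072621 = -0.00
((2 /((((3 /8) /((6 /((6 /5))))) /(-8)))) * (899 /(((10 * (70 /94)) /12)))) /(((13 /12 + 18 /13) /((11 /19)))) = -1687415808 /23275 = -72499.07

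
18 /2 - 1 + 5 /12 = 101 /12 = 8.42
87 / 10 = 8.70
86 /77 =1.12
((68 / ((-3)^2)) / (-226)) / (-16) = 17 / 8136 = 0.00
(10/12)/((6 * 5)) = 1/36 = 0.03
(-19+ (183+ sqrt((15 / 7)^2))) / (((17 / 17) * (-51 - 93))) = -1163 / 1008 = -1.15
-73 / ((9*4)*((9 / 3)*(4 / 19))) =-1387 / 432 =-3.21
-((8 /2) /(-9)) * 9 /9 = 0.44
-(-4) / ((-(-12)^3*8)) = 1 / 3456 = 0.00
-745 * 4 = -2980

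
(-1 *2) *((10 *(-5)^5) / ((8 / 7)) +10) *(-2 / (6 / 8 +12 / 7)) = -1020460 / 23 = -44367.83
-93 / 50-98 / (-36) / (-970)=-162623 / 87300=-1.86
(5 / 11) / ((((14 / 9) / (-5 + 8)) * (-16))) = -135 / 2464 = -0.05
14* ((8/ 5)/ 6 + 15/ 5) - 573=-7909/ 15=-527.27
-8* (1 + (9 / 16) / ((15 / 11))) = -113 / 10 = -11.30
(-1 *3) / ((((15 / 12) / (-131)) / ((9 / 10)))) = 7074 / 25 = 282.96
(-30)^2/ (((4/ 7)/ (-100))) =-157500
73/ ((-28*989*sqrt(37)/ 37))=-73*sqrt(37)/ 27692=-0.02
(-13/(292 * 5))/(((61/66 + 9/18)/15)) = -1287/13724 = -0.09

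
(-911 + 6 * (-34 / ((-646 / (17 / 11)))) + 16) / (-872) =186953 / 182248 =1.03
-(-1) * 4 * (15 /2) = 30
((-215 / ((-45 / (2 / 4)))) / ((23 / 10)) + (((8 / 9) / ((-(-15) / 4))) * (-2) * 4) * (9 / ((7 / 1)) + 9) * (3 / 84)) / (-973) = -17347 / 49345695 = -0.00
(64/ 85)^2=4096/ 7225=0.57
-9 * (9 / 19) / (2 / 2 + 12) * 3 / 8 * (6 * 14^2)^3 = -49401285696 / 247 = -200005205.25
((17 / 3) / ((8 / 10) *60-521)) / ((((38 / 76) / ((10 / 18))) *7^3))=-170 / 4380453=-0.00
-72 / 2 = -36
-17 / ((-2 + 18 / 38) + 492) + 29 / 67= 248610 / 624373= 0.40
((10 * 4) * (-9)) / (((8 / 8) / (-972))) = 349920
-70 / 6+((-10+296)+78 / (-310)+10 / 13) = 274.85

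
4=4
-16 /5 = -3.20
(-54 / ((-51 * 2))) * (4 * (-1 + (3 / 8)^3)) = -4365 / 2176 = -2.01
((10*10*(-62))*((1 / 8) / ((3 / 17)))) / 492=-13175 / 1476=-8.93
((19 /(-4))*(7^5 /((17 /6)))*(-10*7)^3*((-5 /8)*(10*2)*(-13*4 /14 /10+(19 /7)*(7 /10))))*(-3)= 9417728919375 /17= 553984054080.88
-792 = -792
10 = 10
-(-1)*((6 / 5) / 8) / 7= 3 / 140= 0.02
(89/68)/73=89/4964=0.02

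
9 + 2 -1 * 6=5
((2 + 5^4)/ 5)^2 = 393129/ 25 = 15725.16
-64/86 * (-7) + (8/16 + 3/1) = 749/86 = 8.71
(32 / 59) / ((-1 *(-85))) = 32 / 5015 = 0.01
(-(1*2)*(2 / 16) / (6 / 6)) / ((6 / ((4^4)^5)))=-137438953472 / 3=-45812984490.67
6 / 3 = 2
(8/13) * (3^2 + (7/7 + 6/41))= 256/41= 6.24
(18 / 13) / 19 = 0.07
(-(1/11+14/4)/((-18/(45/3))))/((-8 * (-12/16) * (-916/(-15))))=1975/241824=0.01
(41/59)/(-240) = -41/14160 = -0.00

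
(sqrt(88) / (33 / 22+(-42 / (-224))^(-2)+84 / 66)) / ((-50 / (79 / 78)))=-2607 * sqrt(22) / 2008825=-0.01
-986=-986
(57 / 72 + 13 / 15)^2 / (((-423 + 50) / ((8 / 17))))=-39601 / 11413800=-0.00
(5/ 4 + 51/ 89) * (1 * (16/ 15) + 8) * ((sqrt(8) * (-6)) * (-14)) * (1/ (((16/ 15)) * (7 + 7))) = 33099 * sqrt(2)/ 178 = 262.97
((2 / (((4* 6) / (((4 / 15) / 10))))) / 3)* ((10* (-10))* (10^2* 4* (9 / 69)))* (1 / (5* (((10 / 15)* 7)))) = -80 / 483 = -0.17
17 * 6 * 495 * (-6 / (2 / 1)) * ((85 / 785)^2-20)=74627905770 / 24649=3027624.07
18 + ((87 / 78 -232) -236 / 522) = -1447703 / 6786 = -213.34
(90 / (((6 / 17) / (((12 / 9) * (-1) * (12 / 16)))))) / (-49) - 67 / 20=1.85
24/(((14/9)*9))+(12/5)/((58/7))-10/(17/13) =-97372/17255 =-5.64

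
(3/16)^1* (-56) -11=-43/2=-21.50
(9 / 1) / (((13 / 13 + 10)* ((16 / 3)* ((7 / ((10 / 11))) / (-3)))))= -405 / 6776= -0.06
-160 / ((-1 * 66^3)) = 20 / 35937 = 0.00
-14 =-14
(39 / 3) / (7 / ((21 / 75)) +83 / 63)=819 / 1658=0.49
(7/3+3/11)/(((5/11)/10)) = 172/3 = 57.33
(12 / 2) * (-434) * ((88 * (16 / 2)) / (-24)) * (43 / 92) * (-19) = -15601432 / 23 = -678323.13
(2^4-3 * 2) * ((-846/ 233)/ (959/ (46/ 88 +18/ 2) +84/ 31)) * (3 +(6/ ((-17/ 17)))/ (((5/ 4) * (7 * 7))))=-3906480717/ 3834034106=-1.02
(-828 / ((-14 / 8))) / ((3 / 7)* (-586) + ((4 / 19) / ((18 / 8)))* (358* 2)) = -283176 / 110213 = -2.57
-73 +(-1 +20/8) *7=-125/2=-62.50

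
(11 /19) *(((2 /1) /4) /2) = 11 /76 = 0.14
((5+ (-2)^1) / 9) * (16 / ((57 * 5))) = 16 / 855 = 0.02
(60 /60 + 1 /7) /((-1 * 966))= -4 /3381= -0.00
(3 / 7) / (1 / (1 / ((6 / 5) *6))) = 5 / 84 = 0.06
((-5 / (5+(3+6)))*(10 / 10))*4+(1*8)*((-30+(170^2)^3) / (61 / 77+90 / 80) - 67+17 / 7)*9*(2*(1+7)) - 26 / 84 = 719409237308952068923 / 49602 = 14503633670193783.90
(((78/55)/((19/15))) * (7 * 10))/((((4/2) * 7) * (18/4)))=260/209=1.24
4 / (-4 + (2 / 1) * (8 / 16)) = -1.33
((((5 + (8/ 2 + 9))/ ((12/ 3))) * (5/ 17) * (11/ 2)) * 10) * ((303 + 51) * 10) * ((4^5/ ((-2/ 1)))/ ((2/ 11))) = -12336192000/ 17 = -725658352.94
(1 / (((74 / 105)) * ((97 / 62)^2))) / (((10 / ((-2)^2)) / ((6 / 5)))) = 484344 / 1740665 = 0.28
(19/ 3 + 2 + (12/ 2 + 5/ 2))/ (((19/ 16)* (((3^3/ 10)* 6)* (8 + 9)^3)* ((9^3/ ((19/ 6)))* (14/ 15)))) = 5050/ 6092262477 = 0.00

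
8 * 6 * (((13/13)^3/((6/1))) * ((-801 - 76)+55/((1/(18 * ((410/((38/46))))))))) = 3923805.05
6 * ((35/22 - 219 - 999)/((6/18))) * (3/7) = -103221/11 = -9383.73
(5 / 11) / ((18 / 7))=35 / 198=0.18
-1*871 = -871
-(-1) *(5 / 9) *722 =3610 / 9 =401.11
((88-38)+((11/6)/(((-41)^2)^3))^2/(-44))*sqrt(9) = 162457130162636539783189/1083047534417576931888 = 150.00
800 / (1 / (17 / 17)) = 800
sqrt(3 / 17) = sqrt(51) / 17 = 0.42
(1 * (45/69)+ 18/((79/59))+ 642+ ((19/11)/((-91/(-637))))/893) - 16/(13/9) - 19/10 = 78539625477/122120570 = 643.13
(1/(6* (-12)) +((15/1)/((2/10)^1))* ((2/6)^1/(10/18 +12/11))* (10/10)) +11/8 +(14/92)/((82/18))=16.58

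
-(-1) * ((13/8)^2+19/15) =3751/960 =3.91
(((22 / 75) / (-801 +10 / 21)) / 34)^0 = 1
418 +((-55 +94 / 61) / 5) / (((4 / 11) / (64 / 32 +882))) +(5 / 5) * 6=-25567.77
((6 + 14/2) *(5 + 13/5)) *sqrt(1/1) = 494/5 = 98.80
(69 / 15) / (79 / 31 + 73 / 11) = 7843 / 15660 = 0.50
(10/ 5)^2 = 4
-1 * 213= -213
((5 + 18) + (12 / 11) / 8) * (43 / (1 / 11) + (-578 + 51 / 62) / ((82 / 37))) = 550069683 / 111848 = 4918.01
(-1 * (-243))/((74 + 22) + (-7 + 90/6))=243/104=2.34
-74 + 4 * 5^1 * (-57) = -1214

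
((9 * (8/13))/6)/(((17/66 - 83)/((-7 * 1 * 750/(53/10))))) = 41580000/3762629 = 11.05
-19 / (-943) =19 / 943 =0.02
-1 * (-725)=725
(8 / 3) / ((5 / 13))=104 / 15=6.93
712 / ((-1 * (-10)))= 71.20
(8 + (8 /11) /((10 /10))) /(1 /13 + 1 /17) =64.29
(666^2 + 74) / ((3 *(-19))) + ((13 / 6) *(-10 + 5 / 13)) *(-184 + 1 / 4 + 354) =-5166415 / 456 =-11329.86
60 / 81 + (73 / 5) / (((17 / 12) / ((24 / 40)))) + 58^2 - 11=38555131 / 11475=3359.92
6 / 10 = 3 / 5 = 0.60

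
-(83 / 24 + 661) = -15947 / 24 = -664.46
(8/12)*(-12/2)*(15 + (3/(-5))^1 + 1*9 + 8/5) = -100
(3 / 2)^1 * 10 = 15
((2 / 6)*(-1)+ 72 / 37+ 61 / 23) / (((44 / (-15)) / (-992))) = 13501120 / 9361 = 1442.27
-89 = -89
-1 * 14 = -14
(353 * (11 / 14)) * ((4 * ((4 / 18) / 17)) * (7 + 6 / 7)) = 854260 / 7497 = 113.95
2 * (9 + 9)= 36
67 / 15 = 4.47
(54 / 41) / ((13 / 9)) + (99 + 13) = 60182 / 533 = 112.91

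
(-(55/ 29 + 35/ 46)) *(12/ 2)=-10635/ 667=-15.94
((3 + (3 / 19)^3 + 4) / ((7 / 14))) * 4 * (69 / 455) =5303616 / 624169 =8.50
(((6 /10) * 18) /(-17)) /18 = -3 /85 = -0.04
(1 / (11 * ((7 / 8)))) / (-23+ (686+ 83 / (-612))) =4896 / 31236821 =0.00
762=762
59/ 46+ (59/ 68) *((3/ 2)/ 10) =1.41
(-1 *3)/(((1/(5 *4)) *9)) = -20/3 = -6.67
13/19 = 0.68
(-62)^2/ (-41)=-3844/ 41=-93.76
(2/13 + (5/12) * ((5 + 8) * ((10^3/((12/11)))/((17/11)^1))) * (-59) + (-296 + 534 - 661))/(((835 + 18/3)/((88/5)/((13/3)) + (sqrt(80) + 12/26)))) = -3042.24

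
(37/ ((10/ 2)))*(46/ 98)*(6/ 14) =2553/ 1715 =1.49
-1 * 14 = -14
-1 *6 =-6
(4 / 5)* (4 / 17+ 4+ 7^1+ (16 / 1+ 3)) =2056 / 85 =24.19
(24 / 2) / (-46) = -6 / 23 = -0.26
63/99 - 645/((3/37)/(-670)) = 58628357/11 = 5329850.64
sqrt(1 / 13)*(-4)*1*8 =-32*sqrt(13) / 13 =-8.88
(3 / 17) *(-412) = -1236 / 17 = -72.71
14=14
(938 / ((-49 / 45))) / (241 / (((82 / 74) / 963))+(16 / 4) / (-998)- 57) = -61683885 / 14993237644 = -0.00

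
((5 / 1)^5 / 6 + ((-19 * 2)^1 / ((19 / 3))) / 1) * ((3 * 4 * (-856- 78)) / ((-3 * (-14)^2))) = 1442563 / 147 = 9813.35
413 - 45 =368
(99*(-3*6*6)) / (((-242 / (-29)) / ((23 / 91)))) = -324162 / 1001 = -323.84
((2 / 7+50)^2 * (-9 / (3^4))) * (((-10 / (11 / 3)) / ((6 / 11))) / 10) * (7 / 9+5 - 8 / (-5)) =20568064 / 19845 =1036.44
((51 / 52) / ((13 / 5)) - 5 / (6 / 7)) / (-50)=2213 / 20280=0.11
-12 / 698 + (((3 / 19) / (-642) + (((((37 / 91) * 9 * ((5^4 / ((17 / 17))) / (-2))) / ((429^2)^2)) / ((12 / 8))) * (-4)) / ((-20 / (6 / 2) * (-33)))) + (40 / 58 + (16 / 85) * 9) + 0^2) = 2.37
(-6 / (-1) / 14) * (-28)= -12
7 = 7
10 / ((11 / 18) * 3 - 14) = -60 / 73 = -0.82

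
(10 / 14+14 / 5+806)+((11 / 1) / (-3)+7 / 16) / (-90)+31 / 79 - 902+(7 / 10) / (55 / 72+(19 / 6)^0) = -5561925815 / 60679584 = -91.66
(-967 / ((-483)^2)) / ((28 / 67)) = -64789 / 6532092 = -0.01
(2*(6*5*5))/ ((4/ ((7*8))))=4200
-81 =-81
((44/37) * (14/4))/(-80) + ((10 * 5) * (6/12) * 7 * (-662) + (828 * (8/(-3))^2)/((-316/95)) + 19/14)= -96263948241/818440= -117618.82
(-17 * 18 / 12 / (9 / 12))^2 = 1156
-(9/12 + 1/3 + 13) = -169/12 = -14.08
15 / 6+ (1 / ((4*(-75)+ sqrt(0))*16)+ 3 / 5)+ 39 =202079 / 4800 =42.10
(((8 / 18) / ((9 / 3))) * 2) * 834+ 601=7633 / 9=848.11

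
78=78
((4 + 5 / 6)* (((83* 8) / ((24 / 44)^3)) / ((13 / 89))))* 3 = 285130813 / 702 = 406169.25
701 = 701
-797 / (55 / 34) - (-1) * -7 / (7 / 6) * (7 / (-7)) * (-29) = -36668 / 55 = -666.69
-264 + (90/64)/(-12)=-33807/128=-264.12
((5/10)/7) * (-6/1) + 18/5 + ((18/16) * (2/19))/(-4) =33429/10640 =3.14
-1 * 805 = -805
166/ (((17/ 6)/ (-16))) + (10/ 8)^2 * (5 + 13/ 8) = -2017283/ 2176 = -927.06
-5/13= -0.38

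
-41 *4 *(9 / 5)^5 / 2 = -4842018 / 3125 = -1549.45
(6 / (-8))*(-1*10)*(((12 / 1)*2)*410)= 73800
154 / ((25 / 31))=4774 / 25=190.96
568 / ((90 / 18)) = 568 / 5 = 113.60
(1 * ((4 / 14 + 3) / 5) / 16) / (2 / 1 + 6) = 23 / 4480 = 0.01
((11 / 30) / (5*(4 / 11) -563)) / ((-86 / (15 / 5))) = 121 / 5308780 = 0.00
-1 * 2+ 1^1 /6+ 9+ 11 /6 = 9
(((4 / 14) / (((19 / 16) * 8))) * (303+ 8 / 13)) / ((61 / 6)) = 94728 / 105469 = 0.90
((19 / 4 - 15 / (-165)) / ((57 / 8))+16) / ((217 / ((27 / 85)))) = 13446 / 550715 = 0.02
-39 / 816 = -13 / 272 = -0.05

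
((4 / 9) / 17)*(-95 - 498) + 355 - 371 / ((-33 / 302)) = 6285515 / 1683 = 3734.71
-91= -91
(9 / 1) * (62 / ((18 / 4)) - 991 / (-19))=11275 / 19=593.42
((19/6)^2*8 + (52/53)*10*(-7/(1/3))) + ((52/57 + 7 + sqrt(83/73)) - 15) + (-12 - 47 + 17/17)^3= -1769504558/9063 + sqrt(6059)/73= -195243.84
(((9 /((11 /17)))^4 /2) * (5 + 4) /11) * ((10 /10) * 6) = 14795494587 /161051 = 91868.38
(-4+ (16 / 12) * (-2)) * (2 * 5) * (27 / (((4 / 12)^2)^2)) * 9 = -1312200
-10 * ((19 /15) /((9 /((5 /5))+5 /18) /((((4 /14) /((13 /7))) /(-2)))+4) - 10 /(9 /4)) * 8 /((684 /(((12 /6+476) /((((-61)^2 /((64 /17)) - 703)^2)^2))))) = 13499271995195392 /359525554362681581525625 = 0.00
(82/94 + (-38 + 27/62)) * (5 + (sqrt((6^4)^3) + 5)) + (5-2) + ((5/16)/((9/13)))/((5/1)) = -359248779427/209808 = -1712273.98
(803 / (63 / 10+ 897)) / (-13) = -8030 / 117429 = -0.07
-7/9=-0.78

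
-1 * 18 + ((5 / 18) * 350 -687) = -5470 / 9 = -607.78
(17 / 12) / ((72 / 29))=0.57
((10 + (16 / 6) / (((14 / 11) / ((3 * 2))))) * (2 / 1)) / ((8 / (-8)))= -316 / 7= -45.14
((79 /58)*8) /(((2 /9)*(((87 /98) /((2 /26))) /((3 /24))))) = 11613 /21866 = 0.53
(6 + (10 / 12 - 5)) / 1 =11 / 6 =1.83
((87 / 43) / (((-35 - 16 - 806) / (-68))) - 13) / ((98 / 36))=-8516646 / 1805699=-4.72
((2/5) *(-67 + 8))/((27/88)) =-10384/135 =-76.92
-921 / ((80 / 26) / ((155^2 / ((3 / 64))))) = -153414040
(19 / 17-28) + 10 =-16.88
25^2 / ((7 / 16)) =10000 / 7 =1428.57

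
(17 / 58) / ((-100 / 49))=-833 / 5800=-0.14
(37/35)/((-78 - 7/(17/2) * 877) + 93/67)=-42143/31846045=-0.00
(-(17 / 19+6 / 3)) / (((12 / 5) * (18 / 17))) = -4675 / 4104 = -1.14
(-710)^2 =504100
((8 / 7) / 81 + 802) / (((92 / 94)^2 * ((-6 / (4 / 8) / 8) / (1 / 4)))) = -139.54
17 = 17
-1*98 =-98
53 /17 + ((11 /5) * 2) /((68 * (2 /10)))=117 /34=3.44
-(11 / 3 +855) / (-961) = 2576 / 2883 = 0.89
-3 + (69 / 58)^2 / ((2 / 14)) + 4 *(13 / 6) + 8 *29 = 2498513 / 10092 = 247.57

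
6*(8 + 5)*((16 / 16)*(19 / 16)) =92.62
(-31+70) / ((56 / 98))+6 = 297 / 4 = 74.25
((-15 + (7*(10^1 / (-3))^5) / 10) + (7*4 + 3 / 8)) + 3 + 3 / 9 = -527519 / 1944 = -271.36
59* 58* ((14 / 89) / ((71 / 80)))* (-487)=-295378.33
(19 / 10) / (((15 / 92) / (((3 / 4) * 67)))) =29279 / 50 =585.58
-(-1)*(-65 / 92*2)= -65 / 46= -1.41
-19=-19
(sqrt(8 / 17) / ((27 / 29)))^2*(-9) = -4.89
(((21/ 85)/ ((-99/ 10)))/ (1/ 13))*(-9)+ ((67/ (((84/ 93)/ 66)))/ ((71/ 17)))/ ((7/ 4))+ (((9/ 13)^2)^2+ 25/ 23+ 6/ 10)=1441672659147157/ 2136816777095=674.68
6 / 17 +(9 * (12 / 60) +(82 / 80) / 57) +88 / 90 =366131 / 116280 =3.15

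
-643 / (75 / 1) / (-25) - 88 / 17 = -154069 / 31875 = -4.83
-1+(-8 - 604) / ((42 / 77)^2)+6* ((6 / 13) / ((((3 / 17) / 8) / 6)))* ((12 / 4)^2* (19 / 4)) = 391854 / 13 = 30142.62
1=1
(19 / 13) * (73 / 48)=1387 / 624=2.22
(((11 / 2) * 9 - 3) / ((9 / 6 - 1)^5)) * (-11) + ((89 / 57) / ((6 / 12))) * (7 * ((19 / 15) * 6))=-243028 / 15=-16201.87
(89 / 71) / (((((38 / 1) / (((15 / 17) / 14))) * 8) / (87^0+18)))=1335 / 270368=0.00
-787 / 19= -41.42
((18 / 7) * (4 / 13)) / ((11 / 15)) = 1080 / 1001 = 1.08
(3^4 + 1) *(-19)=-1558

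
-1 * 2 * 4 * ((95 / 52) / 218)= -95 / 1417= -0.07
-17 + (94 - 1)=76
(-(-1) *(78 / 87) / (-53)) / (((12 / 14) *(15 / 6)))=-182 / 23055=-0.01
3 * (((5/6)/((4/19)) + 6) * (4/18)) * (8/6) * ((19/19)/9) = 239/243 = 0.98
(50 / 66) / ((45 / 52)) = 0.88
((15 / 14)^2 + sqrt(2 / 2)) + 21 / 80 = 9449 / 3920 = 2.41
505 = 505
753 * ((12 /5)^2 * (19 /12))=171684 /25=6867.36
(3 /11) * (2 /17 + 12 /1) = 3.30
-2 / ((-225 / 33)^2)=-242 / 5625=-0.04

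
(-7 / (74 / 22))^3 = -456533 / 50653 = -9.01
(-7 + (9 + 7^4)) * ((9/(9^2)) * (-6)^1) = -1602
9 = 9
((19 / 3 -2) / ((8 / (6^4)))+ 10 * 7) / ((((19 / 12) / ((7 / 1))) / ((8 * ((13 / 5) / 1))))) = 6744192 / 95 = 70991.49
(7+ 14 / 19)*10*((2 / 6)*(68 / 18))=16660 / 171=97.43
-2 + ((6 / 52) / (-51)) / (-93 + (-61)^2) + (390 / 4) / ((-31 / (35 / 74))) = -6414706041 / 1839301672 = -3.49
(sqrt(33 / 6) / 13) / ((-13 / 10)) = -5 * sqrt(22) / 169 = -0.14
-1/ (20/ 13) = -13/ 20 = -0.65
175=175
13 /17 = 0.76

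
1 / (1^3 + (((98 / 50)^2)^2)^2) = 152587890625 / 33385518460226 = 0.00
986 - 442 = 544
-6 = -6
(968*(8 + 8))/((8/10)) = 19360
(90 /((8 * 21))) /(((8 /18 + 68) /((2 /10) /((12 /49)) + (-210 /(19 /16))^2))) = 124419249 /508288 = 244.78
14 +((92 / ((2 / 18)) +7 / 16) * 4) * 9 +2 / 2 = 119355 / 4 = 29838.75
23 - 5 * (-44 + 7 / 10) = 479 / 2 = 239.50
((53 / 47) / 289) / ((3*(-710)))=-53 / 28931790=-0.00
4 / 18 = 2 / 9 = 0.22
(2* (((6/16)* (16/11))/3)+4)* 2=96/11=8.73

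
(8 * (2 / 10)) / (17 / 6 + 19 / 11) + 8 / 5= 2936 / 1505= 1.95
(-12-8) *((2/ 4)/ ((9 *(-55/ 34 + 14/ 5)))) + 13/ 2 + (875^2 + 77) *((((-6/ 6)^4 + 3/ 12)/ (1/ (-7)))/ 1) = -12120095474/ 1809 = -6699886.94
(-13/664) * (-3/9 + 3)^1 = -13/249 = -0.05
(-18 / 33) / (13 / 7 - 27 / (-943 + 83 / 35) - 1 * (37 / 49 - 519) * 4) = -358484 / 1363644447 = -0.00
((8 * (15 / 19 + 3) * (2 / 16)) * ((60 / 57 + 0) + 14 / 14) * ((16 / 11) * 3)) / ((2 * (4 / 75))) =1263600 / 3971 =318.21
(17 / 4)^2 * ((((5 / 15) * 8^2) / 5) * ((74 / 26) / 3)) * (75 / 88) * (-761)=-40686865 / 858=-47420.59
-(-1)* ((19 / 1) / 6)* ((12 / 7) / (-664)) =-19 / 2324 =-0.01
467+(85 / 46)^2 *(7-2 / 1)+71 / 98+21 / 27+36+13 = 498841471 / 933156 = 534.57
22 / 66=1 / 3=0.33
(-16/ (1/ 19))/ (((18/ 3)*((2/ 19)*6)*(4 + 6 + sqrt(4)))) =-361/ 54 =-6.69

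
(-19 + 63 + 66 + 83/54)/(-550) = -6023/29700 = -0.20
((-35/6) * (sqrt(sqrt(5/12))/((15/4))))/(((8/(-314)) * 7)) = 157 * sqrt(2) * 3^(3/4) * 5^(1/4)/108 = 7.01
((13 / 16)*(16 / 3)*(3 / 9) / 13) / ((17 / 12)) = 4 / 51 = 0.08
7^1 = 7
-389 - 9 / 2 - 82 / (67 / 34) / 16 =-396.10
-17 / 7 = -2.43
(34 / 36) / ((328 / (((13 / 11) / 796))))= 0.00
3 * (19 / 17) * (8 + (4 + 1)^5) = 178581 / 17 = 10504.76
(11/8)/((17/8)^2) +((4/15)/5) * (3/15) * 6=0.37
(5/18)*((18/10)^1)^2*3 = 27/10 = 2.70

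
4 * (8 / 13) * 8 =256 / 13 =19.69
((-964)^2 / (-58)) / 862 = -232324 / 12499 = -18.59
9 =9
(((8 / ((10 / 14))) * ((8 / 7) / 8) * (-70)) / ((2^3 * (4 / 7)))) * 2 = -49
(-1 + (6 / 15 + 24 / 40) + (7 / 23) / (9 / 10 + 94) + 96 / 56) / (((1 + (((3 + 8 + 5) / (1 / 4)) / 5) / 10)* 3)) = 6560350 / 26126919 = 0.25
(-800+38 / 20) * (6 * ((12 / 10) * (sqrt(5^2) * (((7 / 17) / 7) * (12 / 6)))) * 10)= -574632 / 17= -33801.88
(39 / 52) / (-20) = -3 / 80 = -0.04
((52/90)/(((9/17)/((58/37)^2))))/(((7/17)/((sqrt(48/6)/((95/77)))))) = 556096112 * sqrt(2)/52672275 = 14.93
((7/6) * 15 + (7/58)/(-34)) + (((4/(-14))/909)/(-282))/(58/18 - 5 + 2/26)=684460586003/39119970036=17.50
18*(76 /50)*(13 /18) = 494 /25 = 19.76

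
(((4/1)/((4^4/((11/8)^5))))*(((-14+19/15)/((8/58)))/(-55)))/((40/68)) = 1378640483/6291456000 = 0.22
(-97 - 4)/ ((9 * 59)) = -101/ 531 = -0.19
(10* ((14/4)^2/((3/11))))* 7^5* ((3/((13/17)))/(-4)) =-770012705/104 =-7403968.32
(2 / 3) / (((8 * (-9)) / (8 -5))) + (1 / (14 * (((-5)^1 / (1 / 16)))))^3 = -0.03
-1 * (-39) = 39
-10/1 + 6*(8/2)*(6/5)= 94/5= 18.80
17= 17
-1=-1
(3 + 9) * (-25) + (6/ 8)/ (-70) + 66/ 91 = -299.29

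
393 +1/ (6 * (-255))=601289/ 1530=393.00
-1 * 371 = -371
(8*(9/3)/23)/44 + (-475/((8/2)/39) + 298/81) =-379329305/81972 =-4627.55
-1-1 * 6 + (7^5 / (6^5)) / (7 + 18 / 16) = -425453 / 63180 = -6.73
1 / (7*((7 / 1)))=0.02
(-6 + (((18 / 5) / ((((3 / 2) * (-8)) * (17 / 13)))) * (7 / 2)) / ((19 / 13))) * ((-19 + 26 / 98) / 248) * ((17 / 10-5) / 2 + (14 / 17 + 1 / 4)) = -1142343 / 4005200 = -0.29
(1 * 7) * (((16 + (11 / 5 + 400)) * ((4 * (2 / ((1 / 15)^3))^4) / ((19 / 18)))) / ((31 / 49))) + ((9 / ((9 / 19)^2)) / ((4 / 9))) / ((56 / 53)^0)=85760188634925000212629 / 2356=36400759182905348137.79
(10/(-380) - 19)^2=522729/1444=362.00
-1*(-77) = 77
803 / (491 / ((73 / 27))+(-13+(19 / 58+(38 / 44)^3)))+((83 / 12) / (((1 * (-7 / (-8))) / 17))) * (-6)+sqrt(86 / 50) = -21447577423852 / 26757617789+sqrt(43) / 5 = -800.24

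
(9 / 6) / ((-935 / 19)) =-57 / 1870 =-0.03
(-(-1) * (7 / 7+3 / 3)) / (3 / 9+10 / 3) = 6 / 11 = 0.55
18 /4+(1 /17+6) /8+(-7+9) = 987 /136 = 7.26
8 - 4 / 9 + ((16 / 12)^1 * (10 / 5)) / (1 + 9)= 352 / 45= 7.82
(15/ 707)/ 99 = 5/ 23331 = 0.00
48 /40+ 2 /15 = 4 /3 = 1.33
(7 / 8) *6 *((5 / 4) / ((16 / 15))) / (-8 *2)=-1575 / 4096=-0.38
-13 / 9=-1.44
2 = 2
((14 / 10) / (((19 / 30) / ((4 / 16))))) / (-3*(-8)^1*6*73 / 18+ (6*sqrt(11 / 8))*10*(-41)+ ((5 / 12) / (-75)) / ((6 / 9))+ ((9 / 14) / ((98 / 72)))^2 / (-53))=-3615389782418665692000*sqrt(22) / 84887204599306497022651109 - 3433076890999089958260 / 84887204599306497022651109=-0.00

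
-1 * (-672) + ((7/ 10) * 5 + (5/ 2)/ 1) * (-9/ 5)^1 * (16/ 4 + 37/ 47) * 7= 14574/ 47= 310.09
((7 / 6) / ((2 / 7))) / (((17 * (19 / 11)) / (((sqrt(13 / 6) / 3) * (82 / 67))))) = 22099 * sqrt(78) / 2337228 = 0.08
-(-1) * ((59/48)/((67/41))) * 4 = 3.01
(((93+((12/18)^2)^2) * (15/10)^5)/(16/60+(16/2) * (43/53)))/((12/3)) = 18004365/687616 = 26.18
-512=-512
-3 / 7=-0.43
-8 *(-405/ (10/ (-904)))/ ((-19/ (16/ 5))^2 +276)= -74981376/ 79681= -941.02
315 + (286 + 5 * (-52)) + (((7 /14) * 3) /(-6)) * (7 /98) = 19095 /56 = 340.98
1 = 1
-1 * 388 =-388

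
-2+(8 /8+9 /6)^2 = 4.25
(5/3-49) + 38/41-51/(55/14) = -401762/6765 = -59.39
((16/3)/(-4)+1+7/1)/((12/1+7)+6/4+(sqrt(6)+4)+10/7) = 33880/130593 - 3920 *sqrt(6)/391779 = 0.23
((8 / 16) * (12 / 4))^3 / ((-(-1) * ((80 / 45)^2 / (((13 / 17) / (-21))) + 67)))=-9477 / 55576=-0.17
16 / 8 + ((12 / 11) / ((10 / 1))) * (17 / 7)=2.26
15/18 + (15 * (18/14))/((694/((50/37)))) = 469615/539238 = 0.87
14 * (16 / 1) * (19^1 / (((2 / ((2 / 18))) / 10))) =21280 / 9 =2364.44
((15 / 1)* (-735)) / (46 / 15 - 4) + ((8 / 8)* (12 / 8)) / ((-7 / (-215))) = 11858.57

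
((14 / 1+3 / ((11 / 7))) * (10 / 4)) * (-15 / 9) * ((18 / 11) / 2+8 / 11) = -74375 / 726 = -102.44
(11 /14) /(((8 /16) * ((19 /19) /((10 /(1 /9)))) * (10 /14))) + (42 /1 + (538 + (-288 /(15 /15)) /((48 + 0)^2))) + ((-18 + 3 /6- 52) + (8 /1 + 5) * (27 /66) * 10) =67017 /88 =761.56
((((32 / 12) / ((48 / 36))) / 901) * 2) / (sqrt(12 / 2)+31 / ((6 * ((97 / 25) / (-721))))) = -1300828200 / 281316948921181-1354896 * sqrt(6) / 281316948921181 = -0.00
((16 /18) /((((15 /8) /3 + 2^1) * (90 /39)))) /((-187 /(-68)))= 0.05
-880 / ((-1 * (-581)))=-880 / 581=-1.51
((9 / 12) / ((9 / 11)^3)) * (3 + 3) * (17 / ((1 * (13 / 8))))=90508 / 1053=85.95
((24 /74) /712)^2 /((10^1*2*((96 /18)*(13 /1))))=27 /180441647360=0.00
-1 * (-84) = 84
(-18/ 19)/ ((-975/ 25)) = 6/ 247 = 0.02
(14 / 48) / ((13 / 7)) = 49 / 312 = 0.16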